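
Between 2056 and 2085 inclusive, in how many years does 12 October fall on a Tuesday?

4

Day of week of October 12 in each year:
2056: Thu, 2057: Fri, 2058: Sat, 2059: Sun, 2060: Tue ✓, 2061: Wed, 2062: Thu, 2063: Fri, 2064: Sun, 2065: Mon, 2066: Tue ✓, 2067: Wed, 2068: Fri, 2069: Sat, 2070: Sun, 2071: Mon, 2072: Wed, 2073: Thu, 2074: Fri, 2075: Sat, 2076: Mon, 2077: Tue ✓, 2078: Wed, 2079: Thu, 2080: Sat, 2081: Sun, 2082: Mon, 2083: Tue ✓, 2084: Thu, 2085: Fri
Tuesdays: 2060, 2066, 2077, 2083.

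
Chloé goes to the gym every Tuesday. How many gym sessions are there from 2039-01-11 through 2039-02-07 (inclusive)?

4 Tuesdays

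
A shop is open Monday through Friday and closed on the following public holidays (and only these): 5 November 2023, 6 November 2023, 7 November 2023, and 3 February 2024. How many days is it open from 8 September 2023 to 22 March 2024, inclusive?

8 September 2023 is a Friday.
From 8 September 2023 to 22 March 2024 is 197 days inclusive.
197 = 7 × 28 + 1, so there are 28 full weeks plus 1 extra day.
Each full week contributes 5 weekdays (Mon–Fri): 28 × 5 = 140.
The 1 extra day is Fri — 1 of them qualifies.
Total: 140 + 1 = 141.
Holidays: 5 November 2023 (Sun); 6 November 2023 (Mon); 7 November 2023 (Tue); 3 February 2024 (Sat).
2 of the 4 holidays fall on weekdays; the rest are weekends and were already excluded.
Business days: 141 − 2 = 139.

139 business days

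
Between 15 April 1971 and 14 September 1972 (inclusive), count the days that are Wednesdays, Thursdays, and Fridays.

223

15 April 1971 is a Thursday.
That's 519 days from start to end, counting both.
519 = 7 × 74 + 1, so there are 74 full weeks plus 1 extra day.
Each full week contributes 3 days from the set (Wed, Thu, Fri): 74 × 3 = 222.
The 1 extra day is Thursday — 1 of them qualifies.
Total: 222 + 1 = 223.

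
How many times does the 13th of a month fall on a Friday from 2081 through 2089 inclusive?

14

Friday-the-13ths by year:
2081: Jun
2082: Feb, Mar, Nov
2083: Aug
2084: Oct
2085: Apr, Jul
2086: Sep, Dec
2087: Jun
2088: Feb, Aug
2089: May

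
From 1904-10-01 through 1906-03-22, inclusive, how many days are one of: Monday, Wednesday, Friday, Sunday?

307

1904-10-01 is a Saturday.
That's 538 days from start to end, counting both.
538 = 7 × 76 + 6, so there are 76 full weeks plus 6 extra days.
Each full week contributes 4 days from the set (Mon, Wed, Fri, Sun): 76 × 4 = 304.
The 6 extra days are Saturday, Sunday, Monday, Tuesday, Wednesday, Thursday — 3 of them qualify.
Total: 304 + 3 = 307.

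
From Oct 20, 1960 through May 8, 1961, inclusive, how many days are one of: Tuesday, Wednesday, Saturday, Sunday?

Oct 20, 1960 is a Thursday.
That's 201 days from start to end, counting both.
201 = 7 × 28 + 5, so there are 28 full weeks plus 5 extra days.
Each full week contributes 4 days from the set (Tue, Wed, Sat, Sun): 28 × 4 = 112.
The 5 extra days are Thursday, Friday, Saturday, Sunday, Monday — 2 of them qualify.
Total: 112 + 2 = 114.

114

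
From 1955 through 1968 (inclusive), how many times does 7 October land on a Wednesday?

2

Day of week of October 7 in each year:
1955: Fri, 1956: Sun, 1957: Mon, 1958: Tue, 1959: Wed ✓, 1960: Fri, 1961: Sat, 1962: Sun, 1963: Mon, 1964: Wed ✓, 1965: Thu, 1966: Fri, 1967: Sat, 1968: Mon
Wednesdays: 1959, 1964.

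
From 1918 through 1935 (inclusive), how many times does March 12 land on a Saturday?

Day of week of March 12 in each year:
1918: Tue, 1919: Wed, 1920: Fri, 1921: Sat ✓, 1922: Sun, 1923: Mon, 1924: Wed, 1925: Thu, 1926: Fri, 1927: Sat ✓, 1928: Mon, 1929: Tue, 1930: Wed, 1931: Thu, 1932: Sat ✓, 1933: Sun, 1934: Mon, 1935: Tue
Saturdays: 1921, 1927, 1932.

3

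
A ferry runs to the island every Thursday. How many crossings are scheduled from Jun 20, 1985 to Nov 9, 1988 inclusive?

Jun 20, 1985 is a Thursday.
From Jun 20, 1985 to Nov 9, 1988 is 1239 days inclusive.
1239 = 7 × 177, so the span is exactly 177 full weeks.
Each full week contributes one Thursday: 177 so far.
Total: 177.

177 Thursdays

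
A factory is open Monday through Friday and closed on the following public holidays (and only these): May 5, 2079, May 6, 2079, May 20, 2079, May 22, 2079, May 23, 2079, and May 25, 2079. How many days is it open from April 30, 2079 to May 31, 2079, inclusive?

19 working days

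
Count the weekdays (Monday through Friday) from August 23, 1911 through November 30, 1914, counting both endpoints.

August 23, 1911 is a Wednesday.
From August 23, 1911 to November 30, 1914 is 1196 days inclusive.
1196 = 7 × 170 + 6, so there are 170 full weeks plus 6 extra days.
Each full week contributes 5 weekdays (Mon–Fri): 170 × 5 = 850.
The 6 extra days are Wed, Thu, Fri, Sat, Sun, Mon — 4 of them qualify.
Total: 850 + 4 = 854.

854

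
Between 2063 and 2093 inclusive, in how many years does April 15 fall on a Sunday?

Day of week of April 15 in each year:
2063: Sun ✓, 2064: Tue, 2065: Wed, 2066: Thu, 2067: Fri, 2068: Sun ✓, 2069: Mon, 2070: Tue, 2071: Wed, 2072: Fri, 2073: Sat, 2074: Sun ✓, 2075: Mon, 2076: Wed, 2077: Thu, 2078: Fri, 2079: Sat, 2080: Mon, 2081: Tue, 2082: Wed, 2083: Thu, 2084: Sat, 2085: Sun ✓, 2086: Mon, 2087: Tue, 2088: Thu, 2089: Fri, 2090: Sat, 2091: Sun ✓, 2092: Tue, 2093: Wed
Sundays: 2063, 2068, 2074, 2085, 2091.

5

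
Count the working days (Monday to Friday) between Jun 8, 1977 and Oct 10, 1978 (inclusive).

350

Jun 8, 1977 is a Wednesday.
From Jun 8, 1977 to Oct 10, 1978 is 490 days inclusive.
490 = 7 × 70, so the span is exactly 70 full weeks.
Each full week contributes 5 weekdays (Mon–Fri): 70 × 5 = 350.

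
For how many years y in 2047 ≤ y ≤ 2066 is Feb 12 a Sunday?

Day of week of February 12 in each year:
2047: Tue, 2048: Wed, 2049: Fri, 2050: Sat, 2051: Sun ✓, 2052: Mon, 2053: Wed, 2054: Thu, 2055: Fri, 2056: Sat, 2057: Mon, 2058: Tue, 2059: Wed, 2060: Thu, 2061: Sat, 2062: Sun ✓, 2063: Mon, 2064: Tue, 2065: Thu, 2066: Fri
Sundays: 2051, 2062.

2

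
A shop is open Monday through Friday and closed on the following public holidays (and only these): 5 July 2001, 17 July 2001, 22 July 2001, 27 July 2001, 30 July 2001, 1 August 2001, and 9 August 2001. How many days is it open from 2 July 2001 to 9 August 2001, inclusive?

2 July 2001 is a Monday.
The range spans 39 days (inclusive of both endpoints).
39 = 7 × 5 + 4, so there are 5 full weeks plus 4 extra days.
Each full week contributes 5 weekdays (Mon–Fri): 5 × 5 = 25.
The 4 extra days are Monday, Tuesday, Wednesday, Thursday — 4 of them qualify.
Total: 25 + 4 = 29.
Holidays: 5 July 2001 (Thu); 17 July 2001 (Tue); 22 July 2001 (Sun); 27 July 2001 (Fri); 30 July 2001 (Mon); 1 August 2001 (Wed); 9 August 2001 (Thu).
6 of the 7 holidays fall on weekdays; the rest are weekends and were already excluded.
Business days: 29 − 6 = 23.

23 working days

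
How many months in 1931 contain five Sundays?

A month has five Sundays exactly when Sunday falls within its first (length − 28) days.
Jan: 31 days, starts Thu → 5 of Thu, Fri, Sat
Feb: 28 days, starts Sun → 5 of (none)
Mar: 31 days, starts Sun → 5 of Sun, Mon, Tue ✓
Apr: 30 days, starts Wed → 5 of Wed, Thu
May: 31 days, starts Fri → 5 of Fri, Sat, Sun ✓
Jun: 30 days, starts Mon → 5 of Mon, Tue
Jul: 31 days, starts Wed → 5 of Wed, Thu, Fri
Aug: 31 days, starts Sat → 5 of Sat, Sun, Mon ✓
Sep: 30 days, starts Tue → 5 of Tue, Wed
Oct: 31 days, starts Thu → 5 of Thu, Fri, Sat
Nov: 30 days, starts Sun → 5 of Sun, Mon ✓
Dec: 31 days, starts Tue → 5 of Tue, Wed, Thu
Months with five Sundays: Mar, May, Aug, Nov.

4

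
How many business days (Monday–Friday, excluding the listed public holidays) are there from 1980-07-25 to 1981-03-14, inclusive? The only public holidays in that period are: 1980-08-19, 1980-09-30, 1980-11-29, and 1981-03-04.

163

1980-07-25 is a Friday.
The range spans 233 days (inclusive of both endpoints).
233 = 7 × 33 + 2, so there are 33 full weeks plus 2 extra days.
Each full week contributes 5 weekdays (Mon–Fri): 33 × 5 = 165.
The 2 extra days are Friday, Saturday — 1 of them qualifies.
Total: 165 + 1 = 166.
Holidays: 1980-08-19 (Tue); 1980-09-30 (Tue); 1980-11-29 (Sat); 1981-03-04 (Wed).
3 of the 4 holidays fall on weekdays; the rest are weekends and were already excluded.
Business days: 166 − 3 = 163.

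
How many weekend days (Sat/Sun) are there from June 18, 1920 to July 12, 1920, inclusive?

8

June 18, 1920 is a Friday.
That's 25 days from start to end, counting both.
25 = 7 × 3 + 4, so there are 3 full weeks plus 4 extra days.
Each full week contributes 2 weekend days (Sat, Sun): 3 × 2 = 6.
The 4 extra days are Friday, Saturday, Sunday, Monday — 2 of them qualify.
Total: 6 + 2 = 8.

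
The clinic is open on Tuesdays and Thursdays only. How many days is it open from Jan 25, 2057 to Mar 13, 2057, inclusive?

14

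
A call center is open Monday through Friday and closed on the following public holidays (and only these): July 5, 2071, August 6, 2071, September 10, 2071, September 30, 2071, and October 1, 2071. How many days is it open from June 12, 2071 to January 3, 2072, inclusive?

June 12, 2071 is a Friday.
From June 12, 2071 to January 3, 2072 is 206 days inclusive.
206 = 7 × 29 + 3, so there are 29 full weeks plus 3 extra days.
Each full week contributes 5 weekdays (Mon–Fri): 29 × 5 = 145.
The 3 extra days are Friday, Saturday, Sunday — 1 of them qualifies.
Total: 145 + 1 = 146.
Holidays: July 5, 2071 (Sun); August 6, 2071 (Thu); September 10, 2071 (Thu); September 30, 2071 (Wed); October 1, 2071 (Thu).
4 of the 5 holidays fall on weekdays; the rest are weekends and were already excluded.
Business days: 146 − 4 = 142.

142 business days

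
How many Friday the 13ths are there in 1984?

The 13th falls on a Friday when the month's 13th has weekday Fri.
Jan 13 is Fri ✓; Feb 13 is Mon; Mar 13 is Tue; Apr 13 is Fri ✓; May 13 is Sun; Jun 13 is Wed; Jul 13 is Fri ✓; Aug 13 is Mon; Sep 13 is Thu; Oct 13 is Sat; Nov 13 is Tue; Dec 13 is Thu.
Friday the 13ths: Jan, Apr, Jul.

3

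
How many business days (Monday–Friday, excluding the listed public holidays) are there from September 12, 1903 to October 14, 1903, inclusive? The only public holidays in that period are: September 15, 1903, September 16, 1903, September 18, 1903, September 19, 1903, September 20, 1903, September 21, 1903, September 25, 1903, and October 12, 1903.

September 12, 1903 is a Saturday.
The range spans 33 days (inclusive of both endpoints).
33 = 7 × 4 + 5, so there are 4 full weeks plus 5 extra days.
Each full week contributes 5 weekdays (Mon–Fri): 4 × 5 = 20.
The 5 extra days are Saturday, Sunday, Monday, Tuesday, Wednesday — 3 of them qualify.
Total: 20 + 3 = 23.
Holidays: September 15, 1903 (Tue); September 16, 1903 (Wed); September 18, 1903 (Fri); September 19, 1903 (Sat); September 20, 1903 (Sun); September 21, 1903 (Mon); September 25, 1903 (Fri); October 12, 1903 (Mon).
6 of the 8 holidays fall on weekdays; the rest are weekends and were already excluded.
Business days: 23 − 6 = 17.

17 business days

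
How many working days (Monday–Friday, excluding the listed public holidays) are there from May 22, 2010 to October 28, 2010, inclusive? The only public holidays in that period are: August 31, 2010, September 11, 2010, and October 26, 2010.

May 22, 2010 is a Saturday.
From May 22, 2010 to October 28, 2010 is 160 days inclusive.
160 = 7 × 22 + 6, so there are 22 full weeks plus 6 extra days.
Each full week contributes 5 weekdays (Mon–Fri): 22 × 5 = 110.
The 6 extra days are Saturday, Sunday, Monday, Tuesday, Wednesday, Thursday — 4 of them qualify.
Total: 110 + 4 = 114.
Holidays: August 31, 2010 (Tue); September 11, 2010 (Sat); October 26, 2010 (Tue).
2 of the 3 holidays fall on weekdays; the rest are weekends and were already excluded.
Business days: 114 − 2 = 112.

112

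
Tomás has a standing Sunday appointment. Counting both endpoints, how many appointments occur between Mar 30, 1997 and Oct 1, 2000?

184

Mar 30, 1997 is a Sunday.
The range spans 1282 days (inclusive of both endpoints).
1282 = 7 × 183 + 1, so there are 183 full weeks plus 1 extra day.
Each full week contributes one Sunday: 183 so far.
The 1 extra day is Sunday — 1 of them qualifies.
Total: 183 + 1 = 184.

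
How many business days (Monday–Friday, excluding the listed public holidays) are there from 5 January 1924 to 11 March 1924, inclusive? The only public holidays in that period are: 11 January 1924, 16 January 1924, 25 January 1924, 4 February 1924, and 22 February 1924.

42

5 January 1924 is a Saturday.
The range spans 67 days (inclusive of both endpoints).
67 = 7 × 9 + 4, so there are 9 full weeks plus 4 extra days.
Each full week contributes 5 weekdays (Mon–Fri): 9 × 5 = 45.
The 4 extra days are Sat, Sun, Mon, Tue — 2 of them qualify.
Total: 45 + 2 = 47.
Holidays: 11 January 1924 (Fri); 16 January 1924 (Wed); 25 January 1924 (Fri); 4 February 1924 (Mon); 22 February 1924 (Fri).
All 5 holidays fall on weekdays, so subtract 5.
Business days: 47 − 5 = 42.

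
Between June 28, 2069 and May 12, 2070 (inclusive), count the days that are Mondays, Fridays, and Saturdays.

138

June 28, 2069 is a Friday.
That's 319 days from start to end, counting both.
319 = 7 × 45 + 4, so there are 45 full weeks plus 4 extra days.
Each full week contributes 3 days from the set (Mon, Fri, Sat): 45 × 3 = 135.
The 4 extra days are Friday, Saturday, Sunday, Monday — 3 of them qualify.
Total: 135 + 3 = 138.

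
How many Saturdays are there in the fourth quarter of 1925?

13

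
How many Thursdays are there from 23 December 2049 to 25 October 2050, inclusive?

44

23 December 2049 is a Thursday.
From 23 December 2049 to 25 October 2050 is 307 days inclusive.
307 = 7 × 43 + 6, so there are 43 full weeks plus 6 extra days.
Each full week contributes one Thursday: 43 so far.
The 6 extra days are Thu, Fri, Sat, Sun, Mon, Tue — 1 of them qualifies.
Total: 43 + 1 = 44.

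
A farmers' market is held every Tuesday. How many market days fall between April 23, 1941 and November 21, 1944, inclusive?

187

April 23, 1941 is a Wednesday.
The range spans 1309 days (inclusive of both endpoints).
1309 = 7 × 187, so the span is exactly 187 full weeks.
Each full week contributes one Tuesday: 187 so far.
Total: 187.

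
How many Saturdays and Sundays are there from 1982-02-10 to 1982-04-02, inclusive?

14

1982-02-10 is a Wednesday.
That's 52 days from start to end, counting both.
52 = 7 × 7 + 3, so there are 7 full weeks plus 3 extra days.
Each full week contributes 2 weekend days (Sat, Sun): 7 × 2 = 14.
The 3 extra days are Wednesday, Thursday, Friday — none qualify.
Total: 14 + 0 = 14.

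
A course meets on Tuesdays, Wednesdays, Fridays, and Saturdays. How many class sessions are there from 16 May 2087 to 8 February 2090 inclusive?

572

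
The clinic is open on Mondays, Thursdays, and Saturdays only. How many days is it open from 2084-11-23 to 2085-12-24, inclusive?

171

2084-11-23 is a Thursday.
From 2084-11-23 to 2085-12-24 is 397 days inclusive.
397 = 7 × 56 + 5, so there are 56 full weeks plus 5 extra days.
Each full week contributes 3 days from the set (Mon, Thu, Sat): 56 × 3 = 168.
The 5 extra days are Thursday, Friday, Saturday, Sunday, Monday — 3 of them qualify.
Total: 168 + 3 = 171.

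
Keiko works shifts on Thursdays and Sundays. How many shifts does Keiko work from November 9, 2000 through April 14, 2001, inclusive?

November 9, 2000 is a Thursday.
That's 157 days from start to end, counting both.
157 = 7 × 22 + 3, so there are 22 full weeks plus 3 extra days.
Each full week contributes 2 days from the set (Thu, Sun): 22 × 2 = 44.
The 3 extra days are Thu, Fri, Sat — 1 of them qualifies.
Total: 44 + 1 = 45.

45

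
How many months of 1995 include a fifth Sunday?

5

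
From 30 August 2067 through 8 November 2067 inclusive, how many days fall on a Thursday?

10 Thursdays

30 August 2067 is a Tuesday.
That's 71 days from start to end, counting both.
71 = 7 × 10 + 1, so there are 10 full weeks plus 1 extra day.
Each full week contributes one Thursday: 10 so far.
The 1 extra day is Tuesday — none qualify.
Total: 10 + 0 = 10.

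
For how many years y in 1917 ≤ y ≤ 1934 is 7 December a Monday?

Day of week of December 7 in each year:
1917: Fri, 1918: Sat, 1919: Sun, 1920: Tue, 1921: Wed, 1922: Thu, 1923: Fri, 1924: Sun, 1925: Mon ✓, 1926: Tue, 1927: Wed, 1928: Fri, 1929: Sat, 1930: Sun, 1931: Mon ✓, 1932: Wed, 1933: Thu, 1934: Fri
Mondays: 1925, 1931.

2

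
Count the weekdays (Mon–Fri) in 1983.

January 1, 1983 is a Saturday.
From January 1, 1983 to December 31, 1983 is 365 days inclusive.
365 = 7 × 52 + 1, so there are 52 full weeks plus 1 extra day.
Each full week contributes 5 weekdays (Mon–Fri): 52 × 5 = 260.
The 1 extra day is Saturday — none qualify.
Total: 260 + 0 = 260.

260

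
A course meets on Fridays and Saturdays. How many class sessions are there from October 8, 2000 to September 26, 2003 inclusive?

309

October 8, 2000 is a Sunday.
That's 1084 days from start to end, counting both.
1084 = 7 × 154 + 6, so there are 154 full weeks plus 6 extra days.
Each full week contributes 2 days from the set (Fri, Sat): 154 × 2 = 308.
The 6 extra days are Sunday, Monday, Tuesday, Wednesday, Thursday, Friday — 1 of them qualifies.
Total: 308 + 1 = 309.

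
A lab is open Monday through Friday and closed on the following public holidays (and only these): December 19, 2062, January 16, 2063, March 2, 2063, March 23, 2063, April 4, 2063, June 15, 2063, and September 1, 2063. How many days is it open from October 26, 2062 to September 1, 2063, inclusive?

October 26, 2062 is a Thursday.
From October 26, 2062 to September 1, 2063 is 311 days inclusive.
311 = 7 × 44 + 3, so there are 44 full weeks plus 3 extra days.
Each full week contributes 5 weekdays (Mon–Fri): 44 × 5 = 220.
The 3 extra days are Thu, Fri, Sat — 2 of them qualify.
Total: 220 + 2 = 222.
Holidays: December 19, 2062 (Tue); January 16, 2063 (Tue); March 2, 2063 (Fri); March 23, 2063 (Fri); April 4, 2063 (Wed); June 15, 2063 (Fri); September 1, 2063 (Sat).
6 of the 7 holidays fall on weekdays; the rest are weekends and were already excluded.
Business days: 222 − 6 = 216.

216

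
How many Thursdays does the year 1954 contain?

52

January 1, 1954 is a Friday.
That's 365 days from start to end, counting both.
365 = 7 × 52 + 1, so there are 52 full weeks plus 1 extra day.
Each full week contributes one Thursday: 52 so far.
The 1 extra day is Friday — none qualify.
Total: 52 + 0 = 52.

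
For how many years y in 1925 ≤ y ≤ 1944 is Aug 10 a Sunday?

2

Day of week of August 10 in each year:
1925: Mon, 1926: Tue, 1927: Wed, 1928: Fri, 1929: Sat, 1930: Sun ✓, 1931: Mon, 1932: Wed, 1933: Thu, 1934: Fri, 1935: Sat, 1936: Mon, 1937: Tue, 1938: Wed, 1939: Thu, 1940: Sat, 1941: Sun ✓, 1942: Mon, 1943: Tue, 1944: Thu
Sundays: 1930, 1941.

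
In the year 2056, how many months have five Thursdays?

A month has five Thursdays exactly when Thursday falls within its first (length − 28) days.
Jan: 31 days, starts Sat → 5 of Sat, Sun, Mon
Feb: 29 days, starts Tue → 5 of Tue
Mar: 31 days, starts Wed → 5 of Wed, Thu, Fri ✓
Apr: 30 days, starts Sat → 5 of Sat, Sun
May: 31 days, starts Mon → 5 of Mon, Tue, Wed
Jun: 30 days, starts Thu → 5 of Thu, Fri ✓
Jul: 31 days, starts Sat → 5 of Sat, Sun, Mon
Aug: 31 days, starts Tue → 5 of Tue, Wed, Thu ✓
Sep: 30 days, starts Fri → 5 of Fri, Sat
Oct: 31 days, starts Sun → 5 of Sun, Mon, Tue
Nov: 30 days, starts Wed → 5 of Wed, Thu ✓
Dec: 31 days, starts Fri → 5 of Fri, Sat, Sun
Months with five Thursdays: Mar, Jun, Aug, Nov.

4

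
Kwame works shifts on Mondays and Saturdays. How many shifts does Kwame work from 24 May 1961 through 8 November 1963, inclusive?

256

24 May 1961 is a Wednesday.
That's 899 days from start to end, counting both.
899 = 7 × 128 + 3, so there are 128 full weeks plus 3 extra days.
Each full week contributes 2 days from the set (Mon, Sat): 128 × 2 = 256.
The 3 extra days are Wed, Thu, Fri — none qualify.
Total: 256 + 0 = 256.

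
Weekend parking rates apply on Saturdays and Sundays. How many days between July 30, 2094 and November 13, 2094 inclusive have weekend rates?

July 30, 2094 is a Friday.
From July 30, 2094 to November 13, 2094 is 107 days inclusive.
107 = 7 × 15 + 2, so there are 15 full weeks plus 2 extra days.
Each full week contributes 2 weekend days (Sat, Sun): 15 × 2 = 30.
The 2 extra days are Fri, Sat — 1 of them qualifies.
Total: 30 + 1 = 31.

31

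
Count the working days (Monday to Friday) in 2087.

2087-01-01 is a Wednesday.
The range spans 365 days (inclusive of both endpoints).
365 = 7 × 52 + 1, so there are 52 full weeks plus 1 extra day.
Each full week contributes 5 weekdays (Mon–Fri): 52 × 5 = 260.
The 1 extra day is Wed — 1 of them qualifies.
Total: 260 + 1 = 261.

261 weekdays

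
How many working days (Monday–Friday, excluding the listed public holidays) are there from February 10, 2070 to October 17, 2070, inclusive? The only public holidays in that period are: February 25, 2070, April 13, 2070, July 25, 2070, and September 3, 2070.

February 10, 2070 is a Monday.
The range spans 250 days (inclusive of both endpoints).
250 = 7 × 35 + 5, so there are 35 full weeks plus 5 extra days.
Each full week contributes 5 weekdays (Mon–Fri): 35 × 5 = 175.
The 5 extra days are Monday, Tuesday, Wednesday, Thursday, Friday — 5 of them qualify.
Total: 175 + 5 = 180.
Holidays: February 25, 2070 (Tue); April 13, 2070 (Sun); July 25, 2070 (Fri); September 3, 2070 (Wed).
3 of the 4 holidays fall on weekdays; the rest are weekends and were already excluded.
Business days: 180 − 3 = 177.

177 working days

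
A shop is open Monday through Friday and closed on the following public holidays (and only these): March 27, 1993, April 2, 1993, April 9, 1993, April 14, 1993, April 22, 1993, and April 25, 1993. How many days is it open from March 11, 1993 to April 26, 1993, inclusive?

29

March 11, 1993 is a Thursday.
That's 47 days from start to end, counting both.
47 = 7 × 6 + 5, so there are 6 full weeks plus 5 extra days.
Each full week contributes 5 weekdays (Mon–Fri): 6 × 5 = 30.
The 5 extra days are Thursday, Friday, Saturday, Sunday, Monday — 3 of them qualify.
Total: 30 + 3 = 33.
Holidays: March 27, 1993 (Sat); April 2, 1993 (Fri); April 9, 1993 (Fri); April 14, 1993 (Wed); April 22, 1993 (Thu); April 25, 1993 (Sun).
4 of the 6 holidays fall on weekdays; the rest are weekends and were already excluded.
Business days: 33 − 4 = 29.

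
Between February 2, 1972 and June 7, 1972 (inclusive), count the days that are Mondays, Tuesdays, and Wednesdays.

55

February 2, 1972 is a Wednesday.
The range spans 127 days (inclusive of both endpoints).
127 = 7 × 18 + 1, so there are 18 full weeks plus 1 extra day.
Each full week contributes 3 days from the set (Mon, Tue, Wed): 18 × 3 = 54.
The 1 extra day is Wed — 1 of them qualifies.
Total: 54 + 1 = 55.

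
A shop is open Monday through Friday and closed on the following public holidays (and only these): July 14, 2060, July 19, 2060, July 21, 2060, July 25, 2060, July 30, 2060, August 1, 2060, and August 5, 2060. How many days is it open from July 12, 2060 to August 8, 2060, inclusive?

15

July 12, 2060 is a Monday.
That's 28 days from start to end, counting both.
28 = 7 × 4, so the span is exactly 4 full weeks.
Each full week contributes 5 weekdays (Mon–Fri): 4 × 5 = 20.
Total: 20.
Holidays: July 14, 2060 (Wed); July 19, 2060 (Mon); July 21, 2060 (Wed); July 25, 2060 (Sun); July 30, 2060 (Fri); August 1, 2060 (Sun); August 5, 2060 (Thu).
5 of the 7 holidays fall on weekdays; the rest are weekends and were already excluded.
Business days: 20 − 5 = 15.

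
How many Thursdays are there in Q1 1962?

13

1962-01-01 is a Monday.
From 1962-01-01 to 1962-03-31 is 90 days inclusive.
90 = 7 × 12 + 6, so there are 12 full weeks plus 6 extra days.
Each full week contributes one Thursday: 12 so far.
The 6 extra days are Mon, Tue, Wed, Thu, Fri, Sat — 1 of them qualifies.
Total: 12 + 1 = 13.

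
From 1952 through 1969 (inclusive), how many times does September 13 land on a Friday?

3

Day of week of September 13 in each year:
1952: Sat, 1953: Sun, 1954: Mon, 1955: Tue, 1956: Thu, 1957: Fri ✓, 1958: Sat, 1959: Sun, 1960: Tue, 1961: Wed, 1962: Thu, 1963: Fri ✓, 1964: Sun, 1965: Mon, 1966: Tue, 1967: Wed, 1968: Fri ✓, 1969: Sat
Fridays: 1957, 1963, 1968.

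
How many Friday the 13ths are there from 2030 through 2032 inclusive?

Friday-the-13ths by year:
2030: Sep, Dec
2031: Jun
2032: Feb, Aug

5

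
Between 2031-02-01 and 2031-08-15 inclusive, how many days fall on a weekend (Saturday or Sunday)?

56

2031-02-01 is a Saturday.
From 2031-02-01 to 2031-08-15 is 196 days inclusive.
196 = 7 × 28, so the span is exactly 28 full weeks.
Each full week contributes 2 weekend days (Sat, Sun): 28 × 2 = 56.
Total: 56.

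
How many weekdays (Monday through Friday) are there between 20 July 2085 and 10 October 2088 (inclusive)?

20 July 2085 is a Friday.
That's 1179 days from start to end, counting both.
1179 = 7 × 168 + 3, so there are 168 full weeks plus 3 extra days.
Each full week contributes 5 weekdays (Mon–Fri): 168 × 5 = 840.
The 3 extra days are Friday, Saturday, Sunday — 1 of them qualifies.
Total: 840 + 1 = 841.

841 weekdays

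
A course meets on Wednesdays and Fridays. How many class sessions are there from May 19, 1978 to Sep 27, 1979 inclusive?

May 19, 1978 is a Friday.
The range spans 497 days (inclusive of both endpoints).
497 = 7 × 71, so the span is exactly 71 full weeks.
Each full week contributes 2 days from the set (Wed, Fri): 71 × 2 = 142.

142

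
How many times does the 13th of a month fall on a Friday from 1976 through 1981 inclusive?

11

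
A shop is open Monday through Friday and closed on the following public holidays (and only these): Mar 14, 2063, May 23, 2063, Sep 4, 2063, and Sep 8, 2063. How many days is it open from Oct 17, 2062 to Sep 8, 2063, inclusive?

231

Oct 17, 2062 is a Tuesday.
That's 327 days from start to end, counting both.
327 = 7 × 46 + 5, so there are 46 full weeks plus 5 extra days.
Each full week contributes 5 weekdays (Mon–Fri): 46 × 5 = 230.
The 5 extra days are Tue, Wed, Thu, Fri, Sat — 4 of them qualify.
Total: 230 + 4 = 234.
Holidays: Mar 14, 2063 (Wed); May 23, 2063 (Wed); Sep 4, 2063 (Tue); Sep 8, 2063 (Sat).
3 of the 4 holidays fall on weekdays; the rest are weekends and were already excluded.
Business days: 234 − 3 = 231.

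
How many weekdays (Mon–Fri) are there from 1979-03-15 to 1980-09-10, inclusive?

390 weekdays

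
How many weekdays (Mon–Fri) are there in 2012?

261

January 1, 2012 is a Sunday.
The range spans 366 days (inclusive of both endpoints).
366 = 7 × 52 + 2, so there are 52 full weeks plus 2 extra days.
Each full week contributes 5 weekdays (Mon–Fri): 52 × 5 = 260.
The 2 extra days are Sunday, Monday — 1 of them qualifies.
Total: 260 + 1 = 261.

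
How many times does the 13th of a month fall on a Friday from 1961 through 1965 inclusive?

Friday-the-13ths by year:
1961: Jan, Oct
1962: Apr, Jul
1963: Sep, Dec
1964: Mar, Nov
1965: Aug

9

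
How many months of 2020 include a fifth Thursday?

5

A month has five Thursdays exactly when Thursday falls within its first (length − 28) days.
Jan: 31 days, starts Wed → 5 of Wed, Thu, Fri ✓
Feb: 29 days, starts Sat → 5 of Sat
Mar: 31 days, starts Sun → 5 of Sun, Mon, Tue
Apr: 30 days, starts Wed → 5 of Wed, Thu ✓
May: 31 days, starts Fri → 5 of Fri, Sat, Sun
Jun: 30 days, starts Mon → 5 of Mon, Tue
Jul: 31 days, starts Wed → 5 of Wed, Thu, Fri ✓
Aug: 31 days, starts Sat → 5 of Sat, Sun, Mon
Sep: 30 days, starts Tue → 5 of Tue, Wed
Oct: 31 days, starts Thu → 5 of Thu, Fri, Sat ✓
Nov: 30 days, starts Sun → 5 of Sun, Mon
Dec: 31 days, starts Tue → 5 of Tue, Wed, Thu ✓
Months with five Thursdays: Jan, Apr, Jul, Oct, Dec.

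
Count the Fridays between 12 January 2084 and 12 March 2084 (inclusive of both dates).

9

12 January 2084 is a Wednesday.
From 12 January 2084 to 12 March 2084 is 61 days inclusive.
61 = 7 × 8 + 5, so there are 8 full weeks plus 5 extra days.
Each full week contributes one Friday: 8 so far.
The 5 extra days are Wed, Thu, Fri, Sat, Sun — 1 of them qualifies.
Total: 8 + 1 = 9.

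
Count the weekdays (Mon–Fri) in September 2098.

22

Sep 1, 2098 is a Monday.
From Sep 1, 2098 to Sep 30, 2098 is 30 days inclusive.
30 = 7 × 4 + 2, so there are 4 full weeks plus 2 extra days.
Each full week contributes 5 weekdays (Mon–Fri): 4 × 5 = 20.
The 2 extra days are Mon, Tue — 2 of them qualify.
Total: 20 + 2 = 22.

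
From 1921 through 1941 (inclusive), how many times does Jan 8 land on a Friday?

Day of week of January 8 in each year:
1921: Sat, 1922: Sun, 1923: Mon, 1924: Tue, 1925: Thu, 1926: Fri ✓, 1927: Sat, 1928: Sun, 1929: Tue, 1930: Wed, 1931: Thu, 1932: Fri ✓, 1933: Sun, 1934: Mon, 1935: Tue, 1936: Wed, 1937: Fri ✓, 1938: Sat, 1939: Sun, 1940: Mon, 1941: Wed
Fridays: 1926, 1932, 1937.

3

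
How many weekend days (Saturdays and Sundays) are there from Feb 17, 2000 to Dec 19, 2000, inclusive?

88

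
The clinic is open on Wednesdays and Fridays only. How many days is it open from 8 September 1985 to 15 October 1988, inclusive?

8 September 1985 is a Sunday.
The range spans 1134 days (inclusive of both endpoints).
1134 = 7 × 162, so the span is exactly 162 full weeks.
Each full week contributes 2 days from the set (Wed, Fri): 162 × 2 = 324.

324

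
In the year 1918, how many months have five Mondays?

A month has five Mondays exactly when Monday falls within its first (length − 28) days.
Jan: 31 days, starts Tue → 5 of Tue, Wed, Thu
Feb: 28 days, starts Fri → 5 of (none)
Mar: 31 days, starts Fri → 5 of Fri, Sat, Sun
Apr: 30 days, starts Mon → 5 of Mon, Tue ✓
May: 31 days, starts Wed → 5 of Wed, Thu, Fri
Jun: 30 days, starts Sat → 5 of Sat, Sun
Jul: 31 days, starts Mon → 5 of Mon, Tue, Wed ✓
Aug: 31 days, starts Thu → 5 of Thu, Fri, Sat
Sep: 30 days, starts Sun → 5 of Sun, Mon ✓
Oct: 31 days, starts Tue → 5 of Tue, Wed, Thu
Nov: 30 days, starts Fri → 5 of Fri, Sat
Dec: 31 days, starts Sun → 5 of Sun, Mon, Tue ✓
Months with five Mondays: Apr, Jul, Sep, Dec.

4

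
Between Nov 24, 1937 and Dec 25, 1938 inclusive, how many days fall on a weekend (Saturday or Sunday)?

Nov 24, 1937 is a Wednesday.
The range spans 397 days (inclusive of both endpoints).
397 = 7 × 56 + 5, so there are 56 full weeks plus 5 extra days.
Each full week contributes 2 weekend days (Sat, Sun): 56 × 2 = 112.
The 5 extra days are Wed, Thu, Fri, Sat, Sun — 2 of them qualify.
Total: 112 + 2 = 114.

114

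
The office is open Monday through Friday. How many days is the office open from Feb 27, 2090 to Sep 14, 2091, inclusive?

Feb 27, 2090 is a Monday.
That's 565 days from start to end, counting both.
565 = 7 × 80 + 5, so there are 80 full weeks plus 5 extra days.
Each full week contributes 5 weekdays (Mon–Fri): 80 × 5 = 400.
The 5 extra days are Monday, Tuesday, Wednesday, Thursday, Friday — 5 of them qualify.
Total: 400 + 5 = 405.

405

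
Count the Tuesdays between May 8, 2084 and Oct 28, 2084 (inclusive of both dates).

May 8, 2084 is a Monday.
That's 174 days from start to end, counting both.
174 = 7 × 24 + 6, so there are 24 full weeks plus 6 extra days.
Each full week contributes one Tuesday: 24 so far.
The 6 extra days are Mon, Tue, Wed, Thu, Fri, Sat — 1 of them qualifies.
Total: 24 + 1 = 25.

25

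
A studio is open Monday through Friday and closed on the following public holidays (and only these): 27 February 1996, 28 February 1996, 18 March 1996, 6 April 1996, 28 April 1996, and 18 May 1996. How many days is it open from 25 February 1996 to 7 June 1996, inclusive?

72

25 February 1996 is a Sunday.
The range spans 104 days (inclusive of both endpoints).
104 = 7 × 14 + 6, so there are 14 full weeks plus 6 extra days.
Each full week contributes 5 weekdays (Mon–Fri): 14 × 5 = 70.
The 6 extra days are Sunday, Monday, Tuesday, Wednesday, Thursday, Friday — 5 of them qualify.
Total: 70 + 5 = 75.
Holidays: 27 February 1996 (Tue); 28 February 1996 (Wed); 18 March 1996 (Mon); 6 April 1996 (Sat); 28 April 1996 (Sun); 18 May 1996 (Sat).
3 of the 6 holidays fall on weekdays; the rest are weekends and were already excluded.
Business days: 75 − 3 = 72.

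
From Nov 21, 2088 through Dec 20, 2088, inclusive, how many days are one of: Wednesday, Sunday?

Nov 21, 2088 is a Sunday.
From Nov 21, 2088 to Dec 20, 2088 is 30 days inclusive.
30 = 7 × 4 + 2, so there are 4 full weeks plus 2 extra days.
Each full week contributes 2 days from the set (Wed, Sun): 4 × 2 = 8.
The 2 extra days are Sun, Mon — 1 of them qualifies.
Total: 8 + 1 = 9.

9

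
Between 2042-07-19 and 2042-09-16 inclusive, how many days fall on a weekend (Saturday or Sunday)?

2042-07-19 is a Saturday.
That's 60 days from start to end, counting both.
60 = 7 × 8 + 4, so there are 8 full weeks plus 4 extra days.
Each full week contributes 2 weekend days (Sat, Sun): 8 × 2 = 16.
The 4 extra days are Saturday, Sunday, Monday, Tuesday — 2 of them qualify.
Total: 16 + 2 = 18.

18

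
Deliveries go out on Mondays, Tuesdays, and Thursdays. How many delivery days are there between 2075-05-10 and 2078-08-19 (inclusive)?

2075-05-10 is a Friday.
That's 1198 days from start to end, counting both.
1198 = 7 × 171 + 1, so there are 171 full weeks plus 1 extra day.
Each full week contributes 3 days from the set (Mon, Tue, Thu): 171 × 3 = 513.
The 1 extra day is Fri — none qualify.
Total: 513 + 0 = 513.

513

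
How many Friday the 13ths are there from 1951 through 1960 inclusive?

Friday-the-13ths by year:
1951: Apr, Jul
1952: Jun
1953: Feb, Mar, Nov
1954: Aug
1955: May
1956: Jan, Apr, Jul
1957: Sep, Dec
1958: Jun
1959: Feb, Mar, Nov
1960: May

18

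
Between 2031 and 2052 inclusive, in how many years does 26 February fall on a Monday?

3

Day of week of February 26 in each year:
2031: Wed, 2032: Thu, 2033: Sat, 2034: Sun, 2035: Mon ✓, 2036: Tue, 2037: Thu, 2038: Fri, 2039: Sat, 2040: Sun, 2041: Tue, 2042: Wed, 2043: Thu, 2044: Fri, 2045: Sun, 2046: Mon ✓, 2047: Tue, 2048: Wed, 2049: Fri, 2050: Sat, 2051: Sun, 2052: Mon ✓
Mondays: 2035, 2046, 2052.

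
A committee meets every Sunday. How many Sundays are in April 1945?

5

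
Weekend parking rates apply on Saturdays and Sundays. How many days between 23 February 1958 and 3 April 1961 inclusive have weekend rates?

23 February 1958 is a Sunday.
The range spans 1136 days (inclusive of both endpoints).
1136 = 7 × 162 + 2, so there are 162 full weeks plus 2 extra days.
Each full week contributes 2 weekend days (Sat, Sun): 162 × 2 = 324.
The 2 extra days are Sun, Mon — 1 of them qualifies.
Total: 324 + 1 = 325.

325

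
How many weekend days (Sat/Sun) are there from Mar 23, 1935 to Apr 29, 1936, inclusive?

116

Mar 23, 1935 is a Saturday.
From Mar 23, 1935 to Apr 29, 1936 is 404 days inclusive.
404 = 7 × 57 + 5, so there are 57 full weeks plus 5 extra days.
Each full week contributes 2 weekend days (Sat, Sun): 57 × 2 = 114.
The 5 extra days are Saturday, Sunday, Monday, Tuesday, Wednesday — 2 of them qualify.
Total: 114 + 2 = 116.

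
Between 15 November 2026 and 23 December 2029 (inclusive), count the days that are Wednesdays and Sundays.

15 November 2026 is a Sunday.
That's 1135 days from start to end, counting both.
1135 = 7 × 162 + 1, so there are 162 full weeks plus 1 extra day.
Each full week contributes 2 days from the set (Wed, Sun): 162 × 2 = 324.
The 1 extra day is Sun — 1 of them qualifies.
Total: 324 + 1 = 325.

325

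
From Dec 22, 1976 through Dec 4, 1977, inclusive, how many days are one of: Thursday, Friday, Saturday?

Dec 22, 1976 is a Wednesday.
That's 348 days from start to end, counting both.
348 = 7 × 49 + 5, so there are 49 full weeks plus 5 extra days.
Each full week contributes 3 days from the set (Thu, Fri, Sat): 49 × 3 = 147.
The 5 extra days are Wednesday, Thursday, Friday, Saturday, Sunday — 3 of them qualify.
Total: 147 + 3 = 150.

150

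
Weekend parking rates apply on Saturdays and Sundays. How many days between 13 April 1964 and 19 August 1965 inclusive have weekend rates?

13 April 1964 is a Monday.
From 13 April 1964 to 19 August 1965 is 494 days inclusive.
494 = 7 × 70 + 4, so there are 70 full weeks plus 4 extra days.
Each full week contributes 2 weekend days (Sat, Sun): 70 × 2 = 140.
The 4 extra days are Mon, Tue, Wed, Thu — none qualify.
Total: 140 + 0 = 140.

140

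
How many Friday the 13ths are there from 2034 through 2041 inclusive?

Friday-the-13ths by year:
2034: Jan, Oct
2035: Apr, Jul
2036: Jun
2037: Feb, Mar, Nov
2038: Aug
2039: May
2040: Jan, Apr, Jul
2041: Sep, Dec

15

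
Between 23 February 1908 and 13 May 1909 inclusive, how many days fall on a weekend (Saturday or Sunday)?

23 February 1908 is a Sunday.
That's 446 days from start to end, counting both.
446 = 7 × 63 + 5, so there are 63 full weeks plus 5 extra days.
Each full week contributes 2 weekend days (Sat, Sun): 63 × 2 = 126.
The 5 extra days are Sunday, Monday, Tuesday, Wednesday, Thursday — 1 of them qualifies.
Total: 126 + 1 = 127.

127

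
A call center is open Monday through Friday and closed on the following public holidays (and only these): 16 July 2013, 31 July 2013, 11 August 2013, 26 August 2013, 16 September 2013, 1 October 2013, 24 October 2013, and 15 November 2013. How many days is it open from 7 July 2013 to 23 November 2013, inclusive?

93 working days

7 July 2013 is a Sunday.
The range spans 140 days (inclusive of both endpoints).
140 = 7 × 20, so the span is exactly 20 full weeks.
Each full week contributes 5 weekdays (Mon–Fri): 20 × 5 = 100.
Total: 100.
Holidays: 16 July 2013 (Tue); 31 July 2013 (Wed); 11 August 2013 (Sun); 26 August 2013 (Mon); 16 September 2013 (Mon); 1 October 2013 (Tue); 24 October 2013 (Thu); 15 November 2013 (Fri).
7 of the 8 holidays fall on weekdays; the rest are weekends and were already excluded.
Business days: 100 − 7 = 93.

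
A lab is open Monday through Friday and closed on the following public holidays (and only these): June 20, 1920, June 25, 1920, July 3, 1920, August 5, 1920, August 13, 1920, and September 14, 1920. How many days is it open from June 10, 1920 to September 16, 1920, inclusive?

67 working days

June 10, 1920 is a Thursday.
That's 99 days from start to end, counting both.
99 = 7 × 14 + 1, so there are 14 full weeks plus 1 extra day.
Each full week contributes 5 weekdays (Mon–Fri): 14 × 5 = 70.
The 1 extra day is Thursday — 1 of them qualifies.
Total: 70 + 1 = 71.
Holidays: June 20, 1920 (Sun); June 25, 1920 (Fri); July 3, 1920 (Sat); August 5, 1920 (Thu); August 13, 1920 (Fri); September 14, 1920 (Tue).
4 of the 6 holidays fall on weekdays; the rest are weekends and were already excluded.
Business days: 71 − 4 = 67.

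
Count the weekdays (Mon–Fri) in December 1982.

23 weekdays

Dec 1, 1982 is a Wednesday.
The range spans 31 days (inclusive of both endpoints).
31 = 7 × 4 + 3, so there are 4 full weeks plus 3 extra days.
Each full week contributes 5 weekdays (Mon–Fri): 4 × 5 = 20.
The 3 extra days are Wednesday, Thursday, Friday — 3 of them qualify.
Total: 20 + 3 = 23.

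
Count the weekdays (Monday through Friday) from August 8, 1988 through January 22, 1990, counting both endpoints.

August 8, 1988 is a Monday.
That's 533 days from start to end, counting both.
533 = 7 × 76 + 1, so there are 76 full weeks plus 1 extra day.
Each full week contributes 5 weekdays (Mon–Fri): 76 × 5 = 380.
The 1 extra day is Mon — 1 of them qualifies.
Total: 380 + 1 = 381.

381 weekdays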